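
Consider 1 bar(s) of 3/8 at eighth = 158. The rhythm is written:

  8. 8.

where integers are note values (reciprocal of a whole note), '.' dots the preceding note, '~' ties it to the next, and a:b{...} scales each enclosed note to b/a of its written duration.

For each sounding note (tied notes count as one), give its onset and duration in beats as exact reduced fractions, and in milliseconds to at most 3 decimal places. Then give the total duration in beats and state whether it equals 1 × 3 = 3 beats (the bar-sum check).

1) 0.0ms=0b +569.62ms=3/2b
2) 569.62ms=3/2b +569.62ms=3/2b
Σ=3b of 3 (158bpm 3/8) — PASS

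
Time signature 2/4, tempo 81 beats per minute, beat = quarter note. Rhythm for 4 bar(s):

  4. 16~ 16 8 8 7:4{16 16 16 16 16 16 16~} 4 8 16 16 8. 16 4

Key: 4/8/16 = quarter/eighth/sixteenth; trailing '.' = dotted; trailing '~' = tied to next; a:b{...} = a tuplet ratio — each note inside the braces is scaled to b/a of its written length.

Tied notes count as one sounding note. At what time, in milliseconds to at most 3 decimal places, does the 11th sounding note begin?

1. 0.0ms @ 0 + 1111.111ms (3/2)
2. 1111.111ms @ 3/2 + 370.37ms (1/2)
3. 1481.481ms @ 2 + 370.37ms (1/2)
4. 1851.852ms @ 5/2 + 370.37ms (1/2)
5. 2222.222ms @ 3 + 105.82ms (1/7)
6. 2328.042ms @ 22/7 + 105.82ms (1/7)
7. 2433.862ms @ 23/7 + 105.82ms (1/7)
8. 2539.683ms @ 24/7 + 105.82ms (1/7)
9. 2645.503ms @ 25/7 + 105.82ms (1/7)
10. 2751.323ms @ 26/7 + 105.82ms (1/7)
11. 2857.143ms @ 27/7 + 846.561ms (8/7)
12. 3703.704ms @ 5 + 370.37ms (1/2)
13. 4074.074ms @ 11/2 + 185.185ms (1/4)
14. 4259.259ms @ 23/4 + 185.185ms (1/4)
15. 4444.444ms @ 6 + 555.556ms (3/4)
16. 5000.0ms @ 27/4 + 185.185ms (1/4)
17. 5185.185ms @ 7 + 740.741ms (1)

note 11 onset = 27/7b = 2857.143ms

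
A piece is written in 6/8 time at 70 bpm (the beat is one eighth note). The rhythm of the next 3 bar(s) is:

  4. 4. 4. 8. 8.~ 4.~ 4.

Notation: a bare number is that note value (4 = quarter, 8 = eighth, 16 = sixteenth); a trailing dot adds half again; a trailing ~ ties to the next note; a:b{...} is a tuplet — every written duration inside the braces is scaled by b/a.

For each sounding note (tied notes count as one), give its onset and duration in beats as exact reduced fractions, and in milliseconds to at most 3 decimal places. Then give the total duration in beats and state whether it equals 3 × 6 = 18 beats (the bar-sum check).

1) 0.0ms=0b +2571.429ms=3b
2) 2571.429ms=3b +2571.429ms=3b
3) 5142.857ms=6b +2571.429ms=3b
4) 7714.286ms=9b +1285.714ms=3/2b
5) 9000.0ms=21/2b +6428.571ms=15/2b
Σ=18b of 18 (70bpm 6/8) — PASS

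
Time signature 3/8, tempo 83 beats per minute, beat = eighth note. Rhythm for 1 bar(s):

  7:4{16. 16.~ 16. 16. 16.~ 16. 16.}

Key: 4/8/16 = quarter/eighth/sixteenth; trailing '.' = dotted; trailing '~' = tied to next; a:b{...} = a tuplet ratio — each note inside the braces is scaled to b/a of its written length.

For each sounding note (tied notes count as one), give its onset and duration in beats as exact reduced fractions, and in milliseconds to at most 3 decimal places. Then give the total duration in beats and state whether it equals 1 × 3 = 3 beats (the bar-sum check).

1) 0.0ms=0b +309.811ms=3/7b
2) 309.811ms=3/7b +619.621ms=6/7b
3) 929.432ms=9/7b +309.811ms=3/7b
4) 1239.243ms=12/7b +619.621ms=6/7b
5) 1858.864ms=18/7b +309.811ms=3/7b
Σ=3b of 3 (83bpm 3/8) — PASS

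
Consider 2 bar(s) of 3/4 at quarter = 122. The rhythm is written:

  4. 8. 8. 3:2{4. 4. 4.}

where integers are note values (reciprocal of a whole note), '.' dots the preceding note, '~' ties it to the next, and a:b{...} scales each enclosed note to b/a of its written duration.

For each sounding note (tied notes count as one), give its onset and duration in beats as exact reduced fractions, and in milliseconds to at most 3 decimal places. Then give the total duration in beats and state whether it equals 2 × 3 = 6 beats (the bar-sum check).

1) 0.0ms=0b +737.705ms=3/2b
2) 737.705ms=3/2b +368.852ms=3/4b
3) 1106.557ms=9/4b +368.852ms=3/4b
4) 1475.41ms=3b +491.803ms=1b
5) 1967.213ms=4b +491.803ms=1b
6) 2459.016ms=5b +491.803ms=1b
Σ=6b of 6 (122bpm 3/4) — PASS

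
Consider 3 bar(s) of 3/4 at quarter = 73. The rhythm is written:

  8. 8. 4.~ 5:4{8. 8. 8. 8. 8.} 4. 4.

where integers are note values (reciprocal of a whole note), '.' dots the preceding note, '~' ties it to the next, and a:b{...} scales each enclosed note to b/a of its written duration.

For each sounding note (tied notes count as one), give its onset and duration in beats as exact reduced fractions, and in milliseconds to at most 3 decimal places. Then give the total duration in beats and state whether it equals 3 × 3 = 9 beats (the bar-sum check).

1) 0.0ms=0b +616.438ms=3/4b
2) 616.438ms=3/4b +616.438ms=3/4b
3) 1232.877ms=3/2b +1726.027ms=21/10b
4) 2958.904ms=18/5b +493.151ms=3/5b
5) 3452.055ms=21/5b +493.151ms=3/5b
6) 3945.205ms=24/5b +493.151ms=3/5b
7) 4438.356ms=27/5b +493.151ms=3/5b
8) 4931.507ms=6b +1232.877ms=3/2b
9) 6164.384ms=15/2b +1232.877ms=3/2b
Σ=9b of 9 (73bpm 3/4) — PASS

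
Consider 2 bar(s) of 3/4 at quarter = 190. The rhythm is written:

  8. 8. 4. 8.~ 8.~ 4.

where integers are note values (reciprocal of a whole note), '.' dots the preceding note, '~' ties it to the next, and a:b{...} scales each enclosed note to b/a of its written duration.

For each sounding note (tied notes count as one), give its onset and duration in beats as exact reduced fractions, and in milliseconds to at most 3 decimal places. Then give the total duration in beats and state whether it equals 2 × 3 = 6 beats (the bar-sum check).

1) 0.0ms=0b +236.842ms=3/4b
2) 236.842ms=3/4b +236.842ms=3/4b
3) 473.684ms=3/2b +473.684ms=3/2b
4) 947.368ms=3b +947.368ms=3b
Σ=6b of 6 (190bpm 3/4) — PASS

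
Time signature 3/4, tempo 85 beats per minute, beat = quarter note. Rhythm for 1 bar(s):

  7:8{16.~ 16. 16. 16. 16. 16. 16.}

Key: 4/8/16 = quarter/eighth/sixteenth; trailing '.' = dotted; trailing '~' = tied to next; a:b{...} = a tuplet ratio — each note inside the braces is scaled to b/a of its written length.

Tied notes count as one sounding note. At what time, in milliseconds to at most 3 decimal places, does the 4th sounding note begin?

note 4 onset = 12/7b = 1210.084ms

1. 0.0ms @ 0 + 605.042ms (6/7)
2. 605.042ms @ 6/7 + 302.521ms (3/7)
3. 907.563ms @ 9/7 + 302.521ms (3/7)
4. 1210.084ms @ 12/7 + 302.521ms (3/7)
5. 1512.605ms @ 15/7 + 302.521ms (3/7)
6. 1815.126ms @ 18/7 + 302.521ms (3/7)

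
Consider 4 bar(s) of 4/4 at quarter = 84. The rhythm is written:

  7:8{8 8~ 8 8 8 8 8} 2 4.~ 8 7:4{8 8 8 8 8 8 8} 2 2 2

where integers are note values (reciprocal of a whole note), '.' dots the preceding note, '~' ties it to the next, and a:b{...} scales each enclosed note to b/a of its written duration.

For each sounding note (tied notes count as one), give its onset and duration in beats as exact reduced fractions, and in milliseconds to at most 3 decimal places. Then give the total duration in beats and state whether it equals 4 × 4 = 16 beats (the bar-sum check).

1) 0.0ms=0b +408.163ms=4/7b
2) 408.163ms=4/7b +816.327ms=8/7b
3) 1224.49ms=12/7b +408.163ms=4/7b
4) 1632.653ms=16/7b +408.163ms=4/7b
5) 2040.816ms=20/7b +408.163ms=4/7b
6) 2448.98ms=24/7b +408.163ms=4/7b
7) 2857.143ms=4b +1428.571ms=2b
8) 4285.714ms=6b +1428.571ms=2b
9) 5714.286ms=8b +204.082ms=2/7b
10) 5918.367ms=58/7b +204.082ms=2/7b
11) 6122.449ms=60/7b +204.082ms=2/7b
12) 6326.531ms=62/7b +204.082ms=2/7b
13) 6530.612ms=64/7b +204.082ms=2/7b
14) 6734.694ms=66/7b +204.082ms=2/7b
15) 6938.776ms=68/7b +204.082ms=2/7b
16) 7142.857ms=10b +1428.571ms=2b
17) 8571.429ms=12b +1428.571ms=2b
18) 10000.0ms=14b +1428.571ms=2b
Σ=16b of 16 (84bpm 4/4) — PASS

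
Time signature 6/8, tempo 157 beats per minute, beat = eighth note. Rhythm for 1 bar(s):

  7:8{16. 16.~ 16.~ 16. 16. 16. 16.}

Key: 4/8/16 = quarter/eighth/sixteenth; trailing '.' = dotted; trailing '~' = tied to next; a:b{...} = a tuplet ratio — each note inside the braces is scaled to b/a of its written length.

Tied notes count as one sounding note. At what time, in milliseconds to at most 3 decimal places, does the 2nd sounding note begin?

note 2 onset = 6/7b = 327.571ms

1. 0.0ms @ 0 + 327.571ms (6/7)
2. 327.571ms @ 6/7 + 982.712ms (18/7)
3. 1310.282ms @ 24/7 + 327.571ms (6/7)
4. 1637.853ms @ 30/7 + 327.571ms (6/7)
5. 1965.423ms @ 36/7 + 327.571ms (6/7)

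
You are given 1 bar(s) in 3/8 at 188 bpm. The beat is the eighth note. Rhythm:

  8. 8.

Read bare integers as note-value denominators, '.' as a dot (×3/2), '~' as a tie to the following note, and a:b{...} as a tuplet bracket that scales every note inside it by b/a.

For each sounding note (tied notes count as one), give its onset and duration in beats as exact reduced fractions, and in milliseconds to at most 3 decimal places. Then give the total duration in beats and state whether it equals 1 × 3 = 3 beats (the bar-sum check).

1) 0.0ms=0b +478.723ms=3/2b
2) 478.723ms=3/2b +478.723ms=3/2b
Σ=3b of 3 (188bpm 3/8) — PASS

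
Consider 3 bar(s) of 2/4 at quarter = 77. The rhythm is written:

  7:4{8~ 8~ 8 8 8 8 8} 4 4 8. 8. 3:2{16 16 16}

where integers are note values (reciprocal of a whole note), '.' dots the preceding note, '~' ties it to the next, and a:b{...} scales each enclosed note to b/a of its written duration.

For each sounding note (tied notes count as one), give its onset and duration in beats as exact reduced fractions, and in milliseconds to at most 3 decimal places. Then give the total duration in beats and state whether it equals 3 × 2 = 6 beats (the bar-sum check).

1) 0.0ms=0b +667.904ms=6/7b
2) 667.904ms=6/7b +222.635ms=2/7b
3) 890.538ms=8/7b +222.635ms=2/7b
4) 1113.173ms=10/7b +222.635ms=2/7b
5) 1335.807ms=12/7b +222.635ms=2/7b
6) 1558.442ms=2b +779.221ms=1b
7) 2337.662ms=3b +779.221ms=1b
8) 3116.883ms=4b +584.416ms=3/4b
9) 3701.299ms=19/4b +584.416ms=3/4b
10) 4285.714ms=11/2b +129.87ms=1/6b
11) 4415.584ms=17/3b +129.87ms=1/6b
12) 4545.455ms=35/6b +129.87ms=1/6b
Σ=6b of 6 (77bpm 2/4) — PASS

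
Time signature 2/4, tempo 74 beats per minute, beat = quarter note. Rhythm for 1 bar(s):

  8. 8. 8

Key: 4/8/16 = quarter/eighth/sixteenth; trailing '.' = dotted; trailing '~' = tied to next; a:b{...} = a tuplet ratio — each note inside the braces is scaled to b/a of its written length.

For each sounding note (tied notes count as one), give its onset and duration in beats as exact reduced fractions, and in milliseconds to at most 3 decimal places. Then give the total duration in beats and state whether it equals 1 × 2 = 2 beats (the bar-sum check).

1) 0.0ms=0b +608.108ms=3/4b
2) 608.108ms=3/4b +608.108ms=3/4b
3) 1216.216ms=3/2b +405.405ms=1/2b
Σ=2b of 2 (74bpm 2/4) — PASS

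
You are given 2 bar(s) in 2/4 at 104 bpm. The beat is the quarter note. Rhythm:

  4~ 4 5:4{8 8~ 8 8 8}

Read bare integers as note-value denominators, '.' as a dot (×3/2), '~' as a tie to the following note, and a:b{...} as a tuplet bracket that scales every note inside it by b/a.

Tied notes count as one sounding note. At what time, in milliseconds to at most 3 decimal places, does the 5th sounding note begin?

note 5 onset = 18/5b = 2076.923ms

1. 0.0ms @ 0 + 1153.846ms (2)
2. 1153.846ms @ 2 + 230.769ms (2/5)
3. 1384.615ms @ 12/5 + 461.538ms (4/5)
4. 1846.154ms @ 16/5 + 230.769ms (2/5)
5. 2076.923ms @ 18/5 + 230.769ms (2/5)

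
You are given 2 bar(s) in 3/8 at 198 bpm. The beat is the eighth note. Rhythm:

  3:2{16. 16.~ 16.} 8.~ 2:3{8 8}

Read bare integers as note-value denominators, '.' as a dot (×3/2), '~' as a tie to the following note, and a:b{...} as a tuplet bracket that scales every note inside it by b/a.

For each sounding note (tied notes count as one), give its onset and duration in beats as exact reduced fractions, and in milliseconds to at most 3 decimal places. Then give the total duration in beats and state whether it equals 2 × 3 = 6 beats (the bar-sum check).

1) 0.0ms=0b +151.515ms=1/2b
2) 151.515ms=1/2b +303.03ms=1b
3) 454.545ms=3/2b +909.091ms=3b
4) 1363.636ms=9/2b +454.545ms=3/2b
Σ=6b of 6 (198bpm 3/8) — PASS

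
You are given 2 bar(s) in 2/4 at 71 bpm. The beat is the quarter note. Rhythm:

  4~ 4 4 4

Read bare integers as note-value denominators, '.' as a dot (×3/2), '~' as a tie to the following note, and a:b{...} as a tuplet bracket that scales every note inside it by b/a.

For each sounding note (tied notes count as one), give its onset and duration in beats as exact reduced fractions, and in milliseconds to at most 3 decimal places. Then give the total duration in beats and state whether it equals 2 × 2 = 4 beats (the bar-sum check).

1) 0.0ms=0b +1690.141ms=2b
2) 1690.141ms=2b +845.07ms=1b
3) 2535.211ms=3b +845.07ms=1b
Σ=4b of 4 (71bpm 2/4) — PASS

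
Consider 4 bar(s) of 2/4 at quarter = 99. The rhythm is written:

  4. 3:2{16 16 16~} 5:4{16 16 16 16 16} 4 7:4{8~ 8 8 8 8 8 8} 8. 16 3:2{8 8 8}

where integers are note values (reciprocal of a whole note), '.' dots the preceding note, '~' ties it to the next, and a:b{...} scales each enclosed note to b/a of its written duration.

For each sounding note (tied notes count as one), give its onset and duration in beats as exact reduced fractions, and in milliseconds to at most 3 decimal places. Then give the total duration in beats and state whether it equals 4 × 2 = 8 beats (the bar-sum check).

1) 0.0ms=0b +909.091ms=3/2b
2) 909.091ms=3/2b +101.01ms=1/6b
3) 1010.101ms=5/3b +101.01ms=1/6b
4) 1111.111ms=11/6b +222.222ms=11/30b
5) 1333.333ms=11/5b +121.212ms=1/5b
6) 1454.545ms=12/5b +121.212ms=1/5b
7) 1575.758ms=13/5b +121.212ms=1/5b
8) 1696.97ms=14/5b +121.212ms=1/5b
9) 1818.182ms=3b +606.061ms=1b
10) 2424.242ms=4b +346.32ms=4/7b
11) 2770.563ms=32/7b +173.16ms=2/7b
12) 2943.723ms=34/7b +173.16ms=2/7b
13) 3116.883ms=36/7b +173.16ms=2/7b
14) 3290.043ms=38/7b +173.16ms=2/7b
15) 3463.203ms=40/7b +173.16ms=2/7b
16) 3636.364ms=6b +454.545ms=3/4b
17) 4090.909ms=27/4b +151.515ms=1/4b
18) 4242.424ms=7b +202.02ms=1/3b
19) 4444.444ms=22/3b +202.02ms=1/3b
20) 4646.465ms=23/3b +202.02ms=1/3b
Σ=8b of 8 (99bpm 2/4) — PASS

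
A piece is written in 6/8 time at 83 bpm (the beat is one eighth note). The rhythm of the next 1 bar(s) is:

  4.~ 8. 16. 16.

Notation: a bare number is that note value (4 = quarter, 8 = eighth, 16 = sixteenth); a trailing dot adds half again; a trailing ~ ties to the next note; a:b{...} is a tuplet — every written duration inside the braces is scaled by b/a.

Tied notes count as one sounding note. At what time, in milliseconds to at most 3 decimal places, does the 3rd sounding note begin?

1. 0.0ms @ 0 + 3253.012ms (9/2)
2. 3253.012ms @ 9/2 + 542.169ms (3/4)
3. 3795.181ms @ 21/4 + 542.169ms (3/4)

note 3 onset = 21/4b = 3795.181ms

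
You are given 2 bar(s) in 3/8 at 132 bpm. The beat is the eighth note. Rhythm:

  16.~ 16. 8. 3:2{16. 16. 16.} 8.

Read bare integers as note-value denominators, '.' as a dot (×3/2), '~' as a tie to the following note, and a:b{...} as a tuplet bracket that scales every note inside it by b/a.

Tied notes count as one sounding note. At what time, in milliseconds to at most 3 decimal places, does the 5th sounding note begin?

note 5 onset = 4b = 1818.182ms

1. 0.0ms @ 0 + 681.818ms (3/2)
2. 681.818ms @ 3/2 + 681.818ms (3/2)
3. 1363.636ms @ 3 + 227.273ms (1/2)
4. 1590.909ms @ 7/2 + 227.273ms (1/2)
5. 1818.182ms @ 4 + 227.273ms (1/2)
6. 2045.455ms @ 9/2 + 681.818ms (3/2)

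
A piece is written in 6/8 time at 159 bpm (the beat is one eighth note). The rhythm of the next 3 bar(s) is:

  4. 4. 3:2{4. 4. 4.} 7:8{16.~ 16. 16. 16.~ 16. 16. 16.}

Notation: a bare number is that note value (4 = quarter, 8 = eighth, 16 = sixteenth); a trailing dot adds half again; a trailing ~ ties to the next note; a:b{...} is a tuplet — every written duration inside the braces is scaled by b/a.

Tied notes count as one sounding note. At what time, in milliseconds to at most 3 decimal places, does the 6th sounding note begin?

1. 0.0ms @ 0 + 1132.075ms (3)
2. 1132.075ms @ 3 + 1132.075ms (3)
3. 2264.151ms @ 6 + 754.717ms (2)
4. 3018.868ms @ 8 + 754.717ms (2)
5. 3773.585ms @ 10 + 754.717ms (2)
6. 4528.302ms @ 12 + 646.9ms (12/7)
7. 5175.202ms @ 96/7 + 323.45ms (6/7)
8. 5498.652ms @ 102/7 + 646.9ms (12/7)
9. 6145.553ms @ 114/7 + 323.45ms (6/7)
10. 6469.003ms @ 120/7 + 323.45ms (6/7)

note 6 onset = 12b = 4528.302ms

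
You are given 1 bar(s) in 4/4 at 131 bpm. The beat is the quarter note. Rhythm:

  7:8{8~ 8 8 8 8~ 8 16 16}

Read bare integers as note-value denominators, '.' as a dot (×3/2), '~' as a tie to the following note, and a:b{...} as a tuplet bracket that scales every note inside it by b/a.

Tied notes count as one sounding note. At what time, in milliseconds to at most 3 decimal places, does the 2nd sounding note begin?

1. 0.0ms @ 0 + 523.446ms (8/7)
2. 523.446ms @ 8/7 + 261.723ms (4/7)
3. 785.169ms @ 12/7 + 261.723ms (4/7)
4. 1046.892ms @ 16/7 + 523.446ms (8/7)
5. 1570.338ms @ 24/7 + 130.862ms (2/7)
6. 1701.2ms @ 26/7 + 130.862ms (2/7)

note 2 onset = 8/7b = 523.446ms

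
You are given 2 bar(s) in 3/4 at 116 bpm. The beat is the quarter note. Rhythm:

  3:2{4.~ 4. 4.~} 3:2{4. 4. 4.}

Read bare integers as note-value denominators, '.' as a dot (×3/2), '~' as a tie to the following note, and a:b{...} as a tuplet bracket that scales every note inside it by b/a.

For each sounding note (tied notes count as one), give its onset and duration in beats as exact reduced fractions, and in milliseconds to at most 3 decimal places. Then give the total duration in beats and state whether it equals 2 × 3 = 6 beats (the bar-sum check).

1) 0.0ms=0b +1034.483ms=2b
2) 1034.483ms=2b +1034.483ms=2b
3) 2068.966ms=4b +517.241ms=1b
4) 2586.207ms=5b +517.241ms=1b
Σ=6b of 6 (116bpm 3/4) — PASS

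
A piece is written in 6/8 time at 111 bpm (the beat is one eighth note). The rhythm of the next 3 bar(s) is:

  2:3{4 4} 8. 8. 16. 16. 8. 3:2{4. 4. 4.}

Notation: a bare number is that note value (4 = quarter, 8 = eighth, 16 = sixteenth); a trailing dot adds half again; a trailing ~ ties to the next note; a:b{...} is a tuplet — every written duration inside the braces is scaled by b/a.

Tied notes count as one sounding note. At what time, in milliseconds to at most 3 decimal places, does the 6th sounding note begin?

note 6 onset = 39/4b = 5270.27ms

1. 0.0ms @ 0 + 1621.622ms (3)
2. 1621.622ms @ 3 + 1621.622ms (3)
3. 3243.243ms @ 6 + 810.811ms (3/2)
4. 4054.054ms @ 15/2 + 810.811ms (3/2)
5. 4864.865ms @ 9 + 405.405ms (3/4)
6. 5270.27ms @ 39/4 + 405.405ms (3/4)
7. 5675.676ms @ 21/2 + 810.811ms (3/2)
8. 6486.486ms @ 12 + 1081.081ms (2)
9. 7567.568ms @ 14 + 1081.081ms (2)
10. 8648.649ms @ 16 + 1081.081ms (2)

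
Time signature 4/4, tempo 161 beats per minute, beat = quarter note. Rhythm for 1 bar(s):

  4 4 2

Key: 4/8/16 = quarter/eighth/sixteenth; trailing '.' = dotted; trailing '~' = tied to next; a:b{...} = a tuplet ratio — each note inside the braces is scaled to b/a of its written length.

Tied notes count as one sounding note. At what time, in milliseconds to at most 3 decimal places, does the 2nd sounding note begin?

note 2 onset = 1b = 372.671ms

1. 0.0ms @ 0 + 372.671ms (1)
2. 372.671ms @ 1 + 372.671ms (1)
3. 745.342ms @ 2 + 745.342ms (2)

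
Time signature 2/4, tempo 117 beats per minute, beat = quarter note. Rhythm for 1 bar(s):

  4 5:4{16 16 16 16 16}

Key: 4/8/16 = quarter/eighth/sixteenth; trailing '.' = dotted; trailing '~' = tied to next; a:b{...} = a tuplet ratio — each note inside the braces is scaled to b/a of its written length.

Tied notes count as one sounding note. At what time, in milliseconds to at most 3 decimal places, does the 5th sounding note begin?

note 5 onset = 8/5b = 820.513ms

1. 0.0ms @ 0 + 512.821ms (1)
2. 512.821ms @ 1 + 102.564ms (1/5)
3. 615.385ms @ 6/5 + 102.564ms (1/5)
4. 717.949ms @ 7/5 + 102.564ms (1/5)
5. 820.513ms @ 8/5 + 102.564ms (1/5)
6. 923.077ms @ 9/5 + 102.564ms (1/5)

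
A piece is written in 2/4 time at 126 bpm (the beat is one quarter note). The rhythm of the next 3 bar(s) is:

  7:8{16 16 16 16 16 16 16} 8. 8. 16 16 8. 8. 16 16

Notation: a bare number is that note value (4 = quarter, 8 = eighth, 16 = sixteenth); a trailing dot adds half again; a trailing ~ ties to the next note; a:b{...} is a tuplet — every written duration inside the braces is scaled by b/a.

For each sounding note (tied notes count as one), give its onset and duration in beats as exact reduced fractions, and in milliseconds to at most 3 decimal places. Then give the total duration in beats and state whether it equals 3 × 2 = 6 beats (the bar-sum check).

1) 0.0ms=0b +136.054ms=2/7b
2) 136.054ms=2/7b +136.054ms=2/7b
3) 272.109ms=4/7b +136.054ms=2/7b
4) 408.163ms=6/7b +136.054ms=2/7b
5) 544.218ms=8/7b +136.054ms=2/7b
6) 680.272ms=10/7b +136.054ms=2/7b
7) 816.327ms=12/7b +136.054ms=2/7b
8) 952.381ms=2b +357.143ms=3/4b
9) 1309.524ms=11/4b +357.143ms=3/4b
10) 1666.667ms=7/2b +119.048ms=1/4b
11) 1785.714ms=15/4b +119.048ms=1/4b
12) 1904.762ms=4b +357.143ms=3/4b
13) 2261.905ms=19/4b +357.143ms=3/4b
14) 2619.048ms=11/2b +119.048ms=1/4b
15) 2738.095ms=23/4b +119.048ms=1/4b
Σ=6b of 6 (126bpm 2/4) — PASS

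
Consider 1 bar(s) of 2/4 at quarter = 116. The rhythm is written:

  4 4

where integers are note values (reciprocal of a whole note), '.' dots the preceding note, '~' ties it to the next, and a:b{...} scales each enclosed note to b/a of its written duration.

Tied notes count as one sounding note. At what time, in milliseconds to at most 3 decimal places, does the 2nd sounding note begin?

1. 0.0ms @ 0 + 517.241ms (1)
2. 517.241ms @ 1 + 517.241ms (1)

note 2 onset = 1b = 517.241ms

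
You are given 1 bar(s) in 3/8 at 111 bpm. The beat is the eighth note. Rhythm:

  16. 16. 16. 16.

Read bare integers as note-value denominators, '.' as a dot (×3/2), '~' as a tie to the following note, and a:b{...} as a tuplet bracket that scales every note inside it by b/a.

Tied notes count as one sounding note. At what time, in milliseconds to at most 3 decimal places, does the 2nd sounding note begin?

1. 0.0ms @ 0 + 405.405ms (3/4)
2. 405.405ms @ 3/4 + 405.405ms (3/4)
3. 810.811ms @ 3/2 + 405.405ms (3/4)
4. 1216.216ms @ 9/4 + 405.405ms (3/4)

note 2 onset = 3/4b = 405.405ms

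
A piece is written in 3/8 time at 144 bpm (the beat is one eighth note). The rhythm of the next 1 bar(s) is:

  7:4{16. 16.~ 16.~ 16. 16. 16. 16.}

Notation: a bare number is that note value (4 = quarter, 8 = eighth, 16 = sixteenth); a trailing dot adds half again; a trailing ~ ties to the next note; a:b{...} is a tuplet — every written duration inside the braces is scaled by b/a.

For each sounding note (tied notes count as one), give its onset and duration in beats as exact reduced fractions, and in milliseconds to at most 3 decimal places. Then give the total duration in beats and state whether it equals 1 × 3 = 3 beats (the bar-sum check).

1) 0.0ms=0b +178.571ms=3/7b
2) 178.571ms=3/7b +535.714ms=9/7b
3) 714.286ms=12/7b +178.571ms=3/7b
4) 892.857ms=15/7b +178.571ms=3/7b
5) 1071.429ms=18/7b +178.571ms=3/7b
Σ=3b of 3 (144bpm 3/8) — PASS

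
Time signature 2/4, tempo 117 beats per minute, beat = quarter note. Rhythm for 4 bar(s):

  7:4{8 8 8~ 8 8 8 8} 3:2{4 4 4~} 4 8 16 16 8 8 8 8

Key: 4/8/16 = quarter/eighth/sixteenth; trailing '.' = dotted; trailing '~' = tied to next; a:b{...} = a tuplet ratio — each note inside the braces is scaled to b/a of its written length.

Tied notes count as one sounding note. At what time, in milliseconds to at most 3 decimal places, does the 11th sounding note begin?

note 11 onset = 11/2b = 2820.513ms

1. 0.0ms @ 0 + 146.52ms (2/7)
2. 146.52ms @ 2/7 + 146.52ms (2/7)
3. 293.04ms @ 4/7 + 293.04ms (4/7)
4. 586.081ms @ 8/7 + 146.52ms (2/7)
5. 732.601ms @ 10/7 + 146.52ms (2/7)
6. 879.121ms @ 12/7 + 146.52ms (2/7)
7. 1025.641ms @ 2 + 341.88ms (2/3)
8. 1367.521ms @ 8/3 + 341.88ms (2/3)
9. 1709.402ms @ 10/3 + 854.701ms (5/3)
10. 2564.103ms @ 5 + 256.41ms (1/2)
11. 2820.513ms @ 11/2 + 128.205ms (1/4)
12. 2948.718ms @ 23/4 + 128.205ms (1/4)
13. 3076.923ms @ 6 + 256.41ms (1/2)
14. 3333.333ms @ 13/2 + 256.41ms (1/2)
15. 3589.744ms @ 7 + 256.41ms (1/2)
16. 3846.154ms @ 15/2 + 256.41ms (1/2)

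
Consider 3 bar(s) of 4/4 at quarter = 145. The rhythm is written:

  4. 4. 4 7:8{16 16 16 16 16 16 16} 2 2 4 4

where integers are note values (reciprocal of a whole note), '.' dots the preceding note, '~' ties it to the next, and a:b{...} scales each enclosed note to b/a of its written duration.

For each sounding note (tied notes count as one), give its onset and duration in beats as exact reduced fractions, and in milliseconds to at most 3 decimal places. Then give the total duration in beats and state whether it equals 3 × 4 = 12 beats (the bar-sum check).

1) 0.0ms=0b +620.69ms=3/2b
2) 620.69ms=3/2b +620.69ms=3/2b
3) 1241.379ms=3b +413.793ms=1b
4) 1655.172ms=4b +118.227ms=2/7b
5) 1773.399ms=30/7b +118.227ms=2/7b
6) 1891.626ms=32/7b +118.227ms=2/7b
7) 2009.852ms=34/7b +118.227ms=2/7b
8) 2128.079ms=36/7b +118.227ms=2/7b
9) 2246.305ms=38/7b +118.227ms=2/7b
10) 2364.532ms=40/7b +118.227ms=2/7b
11) 2482.759ms=6b +827.586ms=2b
12) 3310.345ms=8b +827.586ms=2b
13) 4137.931ms=10b +413.793ms=1b
14) 4551.724ms=11b +413.793ms=1b
Σ=12b of 12 (145bpm 4/4) — PASS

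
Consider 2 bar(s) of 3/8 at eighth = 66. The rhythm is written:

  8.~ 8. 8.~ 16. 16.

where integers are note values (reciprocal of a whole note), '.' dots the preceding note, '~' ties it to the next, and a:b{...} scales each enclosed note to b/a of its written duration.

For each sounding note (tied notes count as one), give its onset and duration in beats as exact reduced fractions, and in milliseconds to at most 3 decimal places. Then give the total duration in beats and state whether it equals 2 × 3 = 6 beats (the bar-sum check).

1) 0.0ms=0b +2727.273ms=3b
2) 2727.273ms=3b +2045.455ms=9/4b
3) 4772.727ms=21/4b +681.818ms=3/4b
Σ=6b of 6 (66bpm 3/8) — PASS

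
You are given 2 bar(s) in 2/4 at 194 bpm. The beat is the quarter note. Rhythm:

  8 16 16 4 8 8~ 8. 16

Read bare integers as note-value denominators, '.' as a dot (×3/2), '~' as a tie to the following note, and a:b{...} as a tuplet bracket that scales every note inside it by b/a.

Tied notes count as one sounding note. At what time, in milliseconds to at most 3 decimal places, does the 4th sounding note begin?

1. 0.0ms @ 0 + 154.639ms (1/2)
2. 154.639ms @ 1/2 + 77.32ms (1/4)
3. 231.959ms @ 3/4 + 77.32ms (1/4)
4. 309.278ms @ 1 + 309.278ms (1)
5. 618.557ms @ 2 + 154.639ms (1/2)
6. 773.196ms @ 5/2 + 386.598ms (5/4)
7. 1159.794ms @ 15/4 + 77.32ms (1/4)

note 4 onset = 1b = 309.278ms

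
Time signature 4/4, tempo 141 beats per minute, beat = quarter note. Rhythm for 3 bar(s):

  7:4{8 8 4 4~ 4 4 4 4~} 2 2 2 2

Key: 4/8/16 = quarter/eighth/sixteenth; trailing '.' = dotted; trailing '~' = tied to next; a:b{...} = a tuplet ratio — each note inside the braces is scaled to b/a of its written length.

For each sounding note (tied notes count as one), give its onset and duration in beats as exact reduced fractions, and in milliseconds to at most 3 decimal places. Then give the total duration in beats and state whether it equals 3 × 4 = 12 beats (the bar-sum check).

1) 0.0ms=0b +121.581ms=2/7b
2) 121.581ms=2/7b +121.581ms=2/7b
3) 243.161ms=4/7b +243.161ms=4/7b
4) 486.322ms=8/7b +486.322ms=8/7b
5) 972.644ms=16/7b +243.161ms=4/7b
6) 1215.805ms=20/7b +243.161ms=4/7b
7) 1458.967ms=24/7b +1094.225ms=18/7b
8) 2553.191ms=6b +851.064ms=2b
9) 3404.255ms=8b +851.064ms=2b
10) 4255.319ms=10b +851.064ms=2b
Σ=12b of 12 (141bpm 4/4) — PASS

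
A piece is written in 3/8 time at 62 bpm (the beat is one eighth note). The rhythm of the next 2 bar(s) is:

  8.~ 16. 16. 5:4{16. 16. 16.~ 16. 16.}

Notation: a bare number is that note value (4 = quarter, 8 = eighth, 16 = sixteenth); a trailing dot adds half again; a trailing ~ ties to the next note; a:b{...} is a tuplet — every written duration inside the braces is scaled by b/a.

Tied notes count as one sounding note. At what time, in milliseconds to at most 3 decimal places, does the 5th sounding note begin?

1. 0.0ms @ 0 + 2177.419ms (9/4)
2. 2177.419ms @ 9/4 + 725.806ms (3/4)
3. 2903.226ms @ 3 + 580.645ms (3/5)
4. 3483.871ms @ 18/5 + 580.645ms (3/5)
5. 4064.516ms @ 21/5 + 1161.29ms (6/5)
6. 5225.806ms @ 27/5 + 580.645ms (3/5)

note 5 onset = 21/5b = 4064.516ms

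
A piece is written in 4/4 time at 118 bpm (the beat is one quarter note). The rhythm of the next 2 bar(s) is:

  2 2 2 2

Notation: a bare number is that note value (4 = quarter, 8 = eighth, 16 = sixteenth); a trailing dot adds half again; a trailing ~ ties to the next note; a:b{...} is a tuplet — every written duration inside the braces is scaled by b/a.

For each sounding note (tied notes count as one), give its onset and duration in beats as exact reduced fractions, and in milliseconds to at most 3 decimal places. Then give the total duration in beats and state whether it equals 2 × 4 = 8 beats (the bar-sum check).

1) 0.0ms=0b +1016.949ms=2b
2) 1016.949ms=2b +1016.949ms=2b
3) 2033.898ms=4b +1016.949ms=2b
4) 3050.847ms=6b +1016.949ms=2b
Σ=8b of 8 (118bpm 4/4) — PASS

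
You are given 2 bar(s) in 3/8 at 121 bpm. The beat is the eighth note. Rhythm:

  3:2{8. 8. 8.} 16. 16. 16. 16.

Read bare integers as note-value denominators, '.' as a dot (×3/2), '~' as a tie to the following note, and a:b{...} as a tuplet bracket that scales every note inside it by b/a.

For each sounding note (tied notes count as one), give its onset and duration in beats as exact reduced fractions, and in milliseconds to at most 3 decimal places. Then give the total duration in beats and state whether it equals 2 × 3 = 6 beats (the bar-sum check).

1) 0.0ms=0b +495.868ms=1b
2) 495.868ms=1b +495.868ms=1b
3) 991.736ms=2b +495.868ms=1b
4) 1487.603ms=3b +371.901ms=3/4b
5) 1859.504ms=15/4b +371.901ms=3/4b
6) 2231.405ms=9/2b +371.901ms=3/4b
7) 2603.306ms=21/4b +371.901ms=3/4b
Σ=6b of 6 (121bpm 3/8) — PASS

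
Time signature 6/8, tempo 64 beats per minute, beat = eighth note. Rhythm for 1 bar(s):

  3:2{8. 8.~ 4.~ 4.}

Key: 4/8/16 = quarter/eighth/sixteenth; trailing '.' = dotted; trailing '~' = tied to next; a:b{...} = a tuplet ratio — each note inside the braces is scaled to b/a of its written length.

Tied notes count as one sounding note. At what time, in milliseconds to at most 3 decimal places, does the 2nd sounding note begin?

1. 0.0ms @ 0 + 937.5ms (1)
2. 937.5ms @ 1 + 4687.5ms (5)

note 2 onset = 1b = 937.5ms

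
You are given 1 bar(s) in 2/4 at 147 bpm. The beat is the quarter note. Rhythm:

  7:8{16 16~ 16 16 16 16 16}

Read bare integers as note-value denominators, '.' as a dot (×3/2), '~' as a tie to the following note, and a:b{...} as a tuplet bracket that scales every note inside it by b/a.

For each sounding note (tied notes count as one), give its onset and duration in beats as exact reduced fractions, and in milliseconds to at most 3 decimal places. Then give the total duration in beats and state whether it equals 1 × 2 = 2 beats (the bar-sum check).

1) 0.0ms=0b +116.618ms=2/7b
2) 116.618ms=2/7b +233.236ms=4/7b
3) 349.854ms=6/7b +116.618ms=2/7b
4) 466.472ms=8/7b +116.618ms=2/7b
5) 583.09ms=10/7b +116.618ms=2/7b
6) 699.708ms=12/7b +116.618ms=2/7b
Σ=2b of 2 (147bpm 2/4) — PASS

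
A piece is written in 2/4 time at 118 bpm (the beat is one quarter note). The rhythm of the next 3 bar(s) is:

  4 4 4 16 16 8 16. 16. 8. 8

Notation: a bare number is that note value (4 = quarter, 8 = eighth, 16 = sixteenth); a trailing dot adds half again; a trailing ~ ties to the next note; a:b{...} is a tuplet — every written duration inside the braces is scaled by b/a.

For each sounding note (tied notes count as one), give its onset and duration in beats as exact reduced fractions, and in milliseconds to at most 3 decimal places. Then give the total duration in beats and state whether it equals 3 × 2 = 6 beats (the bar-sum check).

1) 0.0ms=0b +508.475ms=1b
2) 508.475ms=1b +508.475ms=1b
3) 1016.949ms=2b +508.475ms=1b
4) 1525.424ms=3b +127.119ms=1/4b
5) 1652.542ms=13/4b +127.119ms=1/4b
6) 1779.661ms=7/2b +254.237ms=1/2b
7) 2033.898ms=4b +190.678ms=3/8b
8) 2224.576ms=35/8b +190.678ms=3/8b
9) 2415.254ms=19/4b +381.356ms=3/4b
10) 2796.61ms=11/2b +254.237ms=1/2b
Σ=6b of 6 (118bpm 2/4) — PASS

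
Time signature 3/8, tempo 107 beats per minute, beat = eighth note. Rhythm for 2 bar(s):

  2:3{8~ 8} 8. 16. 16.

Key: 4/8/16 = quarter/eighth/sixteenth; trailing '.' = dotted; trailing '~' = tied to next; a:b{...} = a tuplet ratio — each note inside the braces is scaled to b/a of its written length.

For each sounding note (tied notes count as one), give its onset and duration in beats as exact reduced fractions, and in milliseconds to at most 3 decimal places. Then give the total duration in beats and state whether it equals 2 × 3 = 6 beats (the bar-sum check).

1) 0.0ms=0b +1682.243ms=3b
2) 1682.243ms=3b +841.121ms=3/2b
3) 2523.364ms=9/2b +420.561ms=3/4b
4) 2943.925ms=21/4b +420.561ms=3/4b
Σ=6b of 6 (107bpm 3/8) — PASS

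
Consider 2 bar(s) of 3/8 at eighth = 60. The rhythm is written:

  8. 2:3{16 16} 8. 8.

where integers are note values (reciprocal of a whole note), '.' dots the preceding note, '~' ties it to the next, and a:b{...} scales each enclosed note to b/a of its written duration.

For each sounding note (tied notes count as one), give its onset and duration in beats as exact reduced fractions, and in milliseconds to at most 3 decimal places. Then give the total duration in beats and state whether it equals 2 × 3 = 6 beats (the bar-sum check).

1) 0.0ms=0b +1500.0ms=3/2b
2) 1500.0ms=3/2b +750.0ms=3/4b
3) 2250.0ms=9/4b +750.0ms=3/4b
4) 3000.0ms=3b +1500.0ms=3/2b
5) 4500.0ms=9/2b +1500.0ms=3/2b
Σ=6b of 6 (60bpm 3/8) — PASS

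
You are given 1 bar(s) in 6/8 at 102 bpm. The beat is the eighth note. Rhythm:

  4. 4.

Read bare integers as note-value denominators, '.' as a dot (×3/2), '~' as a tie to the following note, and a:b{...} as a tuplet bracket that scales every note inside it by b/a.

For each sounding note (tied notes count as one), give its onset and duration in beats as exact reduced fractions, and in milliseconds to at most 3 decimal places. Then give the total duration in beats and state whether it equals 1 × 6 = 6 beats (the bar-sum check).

1) 0.0ms=0b +1764.706ms=3b
2) 1764.706ms=3b +1764.706ms=3b
Σ=6b of 6 (102bpm 6/8) — PASS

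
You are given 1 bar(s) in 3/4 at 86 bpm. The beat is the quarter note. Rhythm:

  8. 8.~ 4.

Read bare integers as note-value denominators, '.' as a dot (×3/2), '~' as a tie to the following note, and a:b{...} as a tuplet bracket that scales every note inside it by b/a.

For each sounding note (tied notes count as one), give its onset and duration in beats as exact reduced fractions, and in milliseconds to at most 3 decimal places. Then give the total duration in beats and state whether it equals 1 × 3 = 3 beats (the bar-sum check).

1) 0.0ms=0b +523.256ms=3/4b
2) 523.256ms=3/4b +1569.767ms=9/4b
Σ=3b of 3 (86bpm 3/4) — PASS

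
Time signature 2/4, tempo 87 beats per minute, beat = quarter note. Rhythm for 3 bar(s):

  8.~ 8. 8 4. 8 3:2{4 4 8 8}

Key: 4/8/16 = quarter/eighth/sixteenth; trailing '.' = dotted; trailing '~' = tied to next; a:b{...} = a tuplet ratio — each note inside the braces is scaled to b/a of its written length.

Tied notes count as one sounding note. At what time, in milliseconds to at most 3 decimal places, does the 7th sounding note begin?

1. 0.0ms @ 0 + 1034.483ms (3/2)
2. 1034.483ms @ 3/2 + 344.828ms (1/2)
3. 1379.31ms @ 2 + 1034.483ms (3/2)
4. 2413.793ms @ 7/2 + 344.828ms (1/2)
5. 2758.621ms @ 4 + 459.77ms (2/3)
6. 3218.391ms @ 14/3 + 459.77ms (2/3)
7. 3678.161ms @ 16/3 + 229.885ms (1/3)
8. 3908.046ms @ 17/3 + 229.885ms (1/3)

note 7 onset = 16/3b = 3678.161ms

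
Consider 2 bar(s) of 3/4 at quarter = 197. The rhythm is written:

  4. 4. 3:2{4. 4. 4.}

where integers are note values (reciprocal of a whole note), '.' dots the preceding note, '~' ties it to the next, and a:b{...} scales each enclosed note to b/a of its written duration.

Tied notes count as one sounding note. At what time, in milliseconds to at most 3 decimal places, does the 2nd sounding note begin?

note 2 onset = 3/2b = 456.853ms

1. 0.0ms @ 0 + 456.853ms (3/2)
2. 456.853ms @ 3/2 + 456.853ms (3/2)
3. 913.706ms @ 3 + 304.569ms (1)
4. 1218.274ms @ 4 + 304.569ms (1)
5. 1522.843ms @ 5 + 304.569ms (1)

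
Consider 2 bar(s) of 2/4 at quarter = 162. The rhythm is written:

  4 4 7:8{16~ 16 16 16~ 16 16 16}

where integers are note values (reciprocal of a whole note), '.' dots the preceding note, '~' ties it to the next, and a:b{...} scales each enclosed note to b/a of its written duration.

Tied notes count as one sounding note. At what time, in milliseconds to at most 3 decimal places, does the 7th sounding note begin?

1. 0.0ms @ 0 + 370.37ms (1)
2. 370.37ms @ 1 + 370.37ms (1)
3. 740.741ms @ 2 + 211.64ms (4/7)
4. 952.381ms @ 18/7 + 105.82ms (2/7)
5. 1058.201ms @ 20/7 + 211.64ms (4/7)
6. 1269.841ms @ 24/7 + 105.82ms (2/7)
7. 1375.661ms @ 26/7 + 105.82ms (2/7)

note 7 onset = 26/7b = 1375.661ms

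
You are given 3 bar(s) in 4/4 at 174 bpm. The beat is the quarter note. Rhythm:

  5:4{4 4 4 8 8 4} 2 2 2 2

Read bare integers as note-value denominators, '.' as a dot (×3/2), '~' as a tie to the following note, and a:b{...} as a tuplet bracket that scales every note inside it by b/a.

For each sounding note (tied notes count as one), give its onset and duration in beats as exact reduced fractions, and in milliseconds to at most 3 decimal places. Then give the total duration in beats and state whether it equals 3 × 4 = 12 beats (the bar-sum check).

1) 0.0ms=0b +275.862ms=4/5b
2) 275.862ms=4/5b +275.862ms=4/5b
3) 551.724ms=8/5b +275.862ms=4/5b
4) 827.586ms=12/5b +137.931ms=2/5b
5) 965.517ms=14/5b +137.931ms=2/5b
6) 1103.448ms=16/5b +275.862ms=4/5b
7) 1379.31ms=4b +689.655ms=2b
8) 2068.966ms=6b +689.655ms=2b
9) 2758.621ms=8b +689.655ms=2b
10) 3448.276ms=10b +689.655ms=2b
Σ=12b of 12 (174bpm 4/4) — PASS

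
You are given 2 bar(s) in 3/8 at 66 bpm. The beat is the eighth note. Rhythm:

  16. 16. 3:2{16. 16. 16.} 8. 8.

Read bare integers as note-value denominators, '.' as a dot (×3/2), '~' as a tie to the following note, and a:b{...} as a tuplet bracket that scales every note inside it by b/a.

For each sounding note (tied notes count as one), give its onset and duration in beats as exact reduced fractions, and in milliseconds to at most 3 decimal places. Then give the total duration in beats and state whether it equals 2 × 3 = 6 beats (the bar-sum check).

1) 0.0ms=0b +681.818ms=3/4b
2) 681.818ms=3/4b +681.818ms=3/4b
3) 1363.636ms=3/2b +454.545ms=1/2b
4) 1818.182ms=2b +454.545ms=1/2b
5) 2272.727ms=5/2b +454.545ms=1/2b
6) 2727.273ms=3b +1363.636ms=3/2b
7) 4090.909ms=9/2b +1363.636ms=3/2b
Σ=6b of 6 (66bpm 3/8) — PASS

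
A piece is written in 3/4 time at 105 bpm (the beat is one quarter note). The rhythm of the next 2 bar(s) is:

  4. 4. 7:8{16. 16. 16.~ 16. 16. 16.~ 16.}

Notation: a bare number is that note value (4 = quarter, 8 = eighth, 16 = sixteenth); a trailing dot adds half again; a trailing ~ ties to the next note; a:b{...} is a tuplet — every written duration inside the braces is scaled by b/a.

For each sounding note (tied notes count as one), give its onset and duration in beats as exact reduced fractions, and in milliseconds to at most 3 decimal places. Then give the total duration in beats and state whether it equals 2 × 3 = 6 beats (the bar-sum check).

1) 0.0ms=0b +857.143ms=3/2b
2) 857.143ms=3/2b +857.143ms=3/2b
3) 1714.286ms=3b +244.898ms=3/7b
4) 1959.184ms=24/7b +244.898ms=3/7b
5) 2204.082ms=27/7b +489.796ms=6/7b
6) 2693.878ms=33/7b +244.898ms=3/7b
7) 2938.776ms=36/7b +489.796ms=6/7b
Σ=6b of 6 (105bpm 3/4) — PASS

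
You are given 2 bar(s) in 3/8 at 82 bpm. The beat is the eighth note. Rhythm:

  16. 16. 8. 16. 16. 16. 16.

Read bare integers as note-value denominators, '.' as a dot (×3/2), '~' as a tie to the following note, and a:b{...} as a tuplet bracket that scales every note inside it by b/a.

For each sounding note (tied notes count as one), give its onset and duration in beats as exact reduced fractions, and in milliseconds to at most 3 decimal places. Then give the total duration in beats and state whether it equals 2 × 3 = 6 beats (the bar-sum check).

1) 0.0ms=0b +548.78ms=3/4b
2) 548.78ms=3/4b +548.78ms=3/4b
3) 1097.561ms=3/2b +1097.561ms=3/2b
4) 2195.122ms=3b +548.78ms=3/4b
5) 2743.902ms=15/4b +548.78ms=3/4b
6) 3292.683ms=9/2b +548.78ms=3/4b
7) 3841.463ms=21/4b +548.78ms=3/4b
Σ=6b of 6 (82bpm 3/8) — PASS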